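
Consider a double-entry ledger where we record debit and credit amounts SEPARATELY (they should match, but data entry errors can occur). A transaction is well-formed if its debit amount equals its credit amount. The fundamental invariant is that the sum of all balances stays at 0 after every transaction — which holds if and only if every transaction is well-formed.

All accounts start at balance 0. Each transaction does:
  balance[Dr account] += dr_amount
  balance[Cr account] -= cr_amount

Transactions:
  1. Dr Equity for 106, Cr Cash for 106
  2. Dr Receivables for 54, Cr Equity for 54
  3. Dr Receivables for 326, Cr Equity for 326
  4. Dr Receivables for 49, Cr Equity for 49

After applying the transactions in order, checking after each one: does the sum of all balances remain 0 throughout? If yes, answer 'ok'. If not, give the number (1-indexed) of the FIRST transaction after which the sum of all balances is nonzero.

Answer: ok

Derivation:
After txn 1: dr=106 cr=106 sum_balances=0
After txn 2: dr=54 cr=54 sum_balances=0
After txn 3: dr=326 cr=326 sum_balances=0
After txn 4: dr=49 cr=49 sum_balances=0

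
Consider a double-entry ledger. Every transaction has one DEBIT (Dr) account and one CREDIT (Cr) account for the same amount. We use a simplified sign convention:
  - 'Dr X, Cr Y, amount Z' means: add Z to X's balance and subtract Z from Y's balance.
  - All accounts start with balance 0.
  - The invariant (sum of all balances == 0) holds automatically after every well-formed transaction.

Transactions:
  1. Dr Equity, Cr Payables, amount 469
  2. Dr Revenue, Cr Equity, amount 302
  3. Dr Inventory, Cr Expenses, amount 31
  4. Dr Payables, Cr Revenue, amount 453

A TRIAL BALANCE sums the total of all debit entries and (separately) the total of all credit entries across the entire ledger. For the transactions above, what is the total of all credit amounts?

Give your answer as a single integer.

Txn 1: credit+=469
Txn 2: credit+=302
Txn 3: credit+=31
Txn 4: credit+=453
Total credits = 1255

Answer: 1255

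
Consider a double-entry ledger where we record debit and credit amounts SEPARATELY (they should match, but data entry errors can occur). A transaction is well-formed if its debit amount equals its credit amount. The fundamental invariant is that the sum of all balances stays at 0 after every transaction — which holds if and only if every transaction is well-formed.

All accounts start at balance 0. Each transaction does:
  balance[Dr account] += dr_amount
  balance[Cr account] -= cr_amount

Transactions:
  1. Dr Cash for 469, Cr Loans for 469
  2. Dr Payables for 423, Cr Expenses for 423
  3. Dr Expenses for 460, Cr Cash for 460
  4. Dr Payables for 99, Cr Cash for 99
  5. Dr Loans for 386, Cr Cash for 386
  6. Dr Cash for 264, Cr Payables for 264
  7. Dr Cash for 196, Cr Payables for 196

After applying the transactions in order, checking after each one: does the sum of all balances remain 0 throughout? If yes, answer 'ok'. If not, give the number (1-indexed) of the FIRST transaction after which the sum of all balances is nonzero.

After txn 1: dr=469 cr=469 sum_balances=0
After txn 2: dr=423 cr=423 sum_balances=0
After txn 3: dr=460 cr=460 sum_balances=0
After txn 4: dr=99 cr=99 sum_balances=0
After txn 5: dr=386 cr=386 sum_balances=0
After txn 6: dr=264 cr=264 sum_balances=0
After txn 7: dr=196 cr=196 sum_balances=0

Answer: ok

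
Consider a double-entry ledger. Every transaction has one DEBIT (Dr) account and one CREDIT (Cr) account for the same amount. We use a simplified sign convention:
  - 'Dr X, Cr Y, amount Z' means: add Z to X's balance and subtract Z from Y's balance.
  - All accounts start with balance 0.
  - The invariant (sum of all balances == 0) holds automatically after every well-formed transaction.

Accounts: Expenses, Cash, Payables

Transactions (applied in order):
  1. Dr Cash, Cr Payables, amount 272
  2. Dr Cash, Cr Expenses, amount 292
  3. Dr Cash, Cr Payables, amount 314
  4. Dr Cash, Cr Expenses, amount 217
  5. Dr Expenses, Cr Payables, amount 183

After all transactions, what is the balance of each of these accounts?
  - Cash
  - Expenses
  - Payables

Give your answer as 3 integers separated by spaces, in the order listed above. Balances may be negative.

After txn 1 (Dr Cash, Cr Payables, amount 272): Cash=272 Payables=-272
After txn 2 (Dr Cash, Cr Expenses, amount 292): Cash=564 Expenses=-292 Payables=-272
After txn 3 (Dr Cash, Cr Payables, amount 314): Cash=878 Expenses=-292 Payables=-586
After txn 4 (Dr Cash, Cr Expenses, amount 217): Cash=1095 Expenses=-509 Payables=-586
After txn 5 (Dr Expenses, Cr Payables, amount 183): Cash=1095 Expenses=-326 Payables=-769

Answer: 1095 -326 -769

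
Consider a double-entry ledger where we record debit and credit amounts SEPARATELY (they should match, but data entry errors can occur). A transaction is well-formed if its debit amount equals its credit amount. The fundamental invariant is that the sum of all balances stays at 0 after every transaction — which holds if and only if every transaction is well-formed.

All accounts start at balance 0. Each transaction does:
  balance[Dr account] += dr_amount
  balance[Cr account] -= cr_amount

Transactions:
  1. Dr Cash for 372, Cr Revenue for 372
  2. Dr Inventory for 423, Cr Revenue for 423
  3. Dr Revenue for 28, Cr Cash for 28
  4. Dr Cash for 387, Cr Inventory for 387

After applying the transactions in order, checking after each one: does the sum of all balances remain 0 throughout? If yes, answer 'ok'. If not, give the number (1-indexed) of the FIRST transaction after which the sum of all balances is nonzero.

After txn 1: dr=372 cr=372 sum_balances=0
After txn 2: dr=423 cr=423 sum_balances=0
After txn 3: dr=28 cr=28 sum_balances=0
After txn 4: dr=387 cr=387 sum_balances=0

Answer: ok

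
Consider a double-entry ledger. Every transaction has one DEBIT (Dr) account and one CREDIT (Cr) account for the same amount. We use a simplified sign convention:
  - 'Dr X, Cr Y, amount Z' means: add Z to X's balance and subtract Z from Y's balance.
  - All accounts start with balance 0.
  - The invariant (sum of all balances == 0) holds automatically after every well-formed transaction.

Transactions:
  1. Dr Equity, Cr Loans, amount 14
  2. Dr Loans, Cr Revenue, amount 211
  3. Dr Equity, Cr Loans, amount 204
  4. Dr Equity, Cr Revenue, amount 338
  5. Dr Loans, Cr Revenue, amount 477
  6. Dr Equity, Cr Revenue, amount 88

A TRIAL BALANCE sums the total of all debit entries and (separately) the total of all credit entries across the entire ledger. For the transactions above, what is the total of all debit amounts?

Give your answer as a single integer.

Txn 1: debit+=14
Txn 2: debit+=211
Txn 3: debit+=204
Txn 4: debit+=338
Txn 5: debit+=477
Txn 6: debit+=88
Total debits = 1332

Answer: 1332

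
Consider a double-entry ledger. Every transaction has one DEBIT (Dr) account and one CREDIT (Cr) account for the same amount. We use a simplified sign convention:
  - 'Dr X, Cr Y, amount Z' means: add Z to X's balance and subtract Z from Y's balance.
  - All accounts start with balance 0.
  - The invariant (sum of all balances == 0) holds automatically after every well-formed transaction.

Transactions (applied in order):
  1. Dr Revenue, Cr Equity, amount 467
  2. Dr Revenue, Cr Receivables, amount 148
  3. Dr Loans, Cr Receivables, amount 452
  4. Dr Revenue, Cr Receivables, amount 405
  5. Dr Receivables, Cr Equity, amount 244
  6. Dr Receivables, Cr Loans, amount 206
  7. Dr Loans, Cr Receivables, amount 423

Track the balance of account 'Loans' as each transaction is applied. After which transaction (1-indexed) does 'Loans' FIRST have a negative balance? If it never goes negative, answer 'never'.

Answer: never

Derivation:
After txn 1: Loans=0
After txn 2: Loans=0
After txn 3: Loans=452
After txn 4: Loans=452
After txn 5: Loans=452
After txn 6: Loans=246
After txn 7: Loans=669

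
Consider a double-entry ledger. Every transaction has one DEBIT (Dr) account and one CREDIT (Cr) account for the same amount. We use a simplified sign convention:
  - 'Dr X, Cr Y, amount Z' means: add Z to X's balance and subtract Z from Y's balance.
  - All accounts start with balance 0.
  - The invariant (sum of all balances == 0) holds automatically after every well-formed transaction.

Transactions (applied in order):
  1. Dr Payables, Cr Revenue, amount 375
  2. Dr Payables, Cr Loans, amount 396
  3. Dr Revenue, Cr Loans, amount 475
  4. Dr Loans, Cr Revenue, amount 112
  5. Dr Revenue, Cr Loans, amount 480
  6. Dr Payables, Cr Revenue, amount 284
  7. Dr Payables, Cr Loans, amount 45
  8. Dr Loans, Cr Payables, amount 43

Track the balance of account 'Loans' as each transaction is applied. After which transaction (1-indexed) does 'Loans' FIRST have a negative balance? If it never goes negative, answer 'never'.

After txn 1: Loans=0
After txn 2: Loans=-396

Answer: 2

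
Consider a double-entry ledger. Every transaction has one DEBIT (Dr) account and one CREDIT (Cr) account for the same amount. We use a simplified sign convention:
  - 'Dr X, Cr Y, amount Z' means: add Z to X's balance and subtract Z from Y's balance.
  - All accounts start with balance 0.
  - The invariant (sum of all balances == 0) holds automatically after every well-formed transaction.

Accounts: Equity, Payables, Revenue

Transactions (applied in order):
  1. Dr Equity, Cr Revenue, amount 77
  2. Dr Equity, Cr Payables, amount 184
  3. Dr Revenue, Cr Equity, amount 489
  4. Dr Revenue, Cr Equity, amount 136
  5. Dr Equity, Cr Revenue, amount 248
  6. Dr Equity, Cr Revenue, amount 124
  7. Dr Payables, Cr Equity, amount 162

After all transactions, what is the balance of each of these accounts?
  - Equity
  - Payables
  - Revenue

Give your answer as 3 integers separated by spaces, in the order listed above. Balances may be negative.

Answer: -154 -22 176

Derivation:
After txn 1 (Dr Equity, Cr Revenue, amount 77): Equity=77 Revenue=-77
After txn 2 (Dr Equity, Cr Payables, amount 184): Equity=261 Payables=-184 Revenue=-77
After txn 3 (Dr Revenue, Cr Equity, amount 489): Equity=-228 Payables=-184 Revenue=412
After txn 4 (Dr Revenue, Cr Equity, amount 136): Equity=-364 Payables=-184 Revenue=548
After txn 5 (Dr Equity, Cr Revenue, amount 248): Equity=-116 Payables=-184 Revenue=300
After txn 6 (Dr Equity, Cr Revenue, amount 124): Equity=8 Payables=-184 Revenue=176
After txn 7 (Dr Payables, Cr Equity, amount 162): Equity=-154 Payables=-22 Revenue=176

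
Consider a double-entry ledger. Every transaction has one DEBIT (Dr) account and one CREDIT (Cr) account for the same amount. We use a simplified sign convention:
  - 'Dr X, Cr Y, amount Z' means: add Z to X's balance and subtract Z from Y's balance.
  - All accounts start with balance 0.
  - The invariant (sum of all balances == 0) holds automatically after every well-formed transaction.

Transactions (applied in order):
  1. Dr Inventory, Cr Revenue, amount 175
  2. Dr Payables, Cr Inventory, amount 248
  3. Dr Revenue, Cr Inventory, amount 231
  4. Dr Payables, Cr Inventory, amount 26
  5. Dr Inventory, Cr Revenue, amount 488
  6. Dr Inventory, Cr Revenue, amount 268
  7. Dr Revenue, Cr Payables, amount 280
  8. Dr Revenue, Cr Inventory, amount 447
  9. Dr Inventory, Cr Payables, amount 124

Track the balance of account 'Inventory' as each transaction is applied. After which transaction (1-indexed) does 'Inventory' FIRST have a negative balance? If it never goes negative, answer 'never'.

After txn 1: Inventory=175
After txn 2: Inventory=-73

Answer: 2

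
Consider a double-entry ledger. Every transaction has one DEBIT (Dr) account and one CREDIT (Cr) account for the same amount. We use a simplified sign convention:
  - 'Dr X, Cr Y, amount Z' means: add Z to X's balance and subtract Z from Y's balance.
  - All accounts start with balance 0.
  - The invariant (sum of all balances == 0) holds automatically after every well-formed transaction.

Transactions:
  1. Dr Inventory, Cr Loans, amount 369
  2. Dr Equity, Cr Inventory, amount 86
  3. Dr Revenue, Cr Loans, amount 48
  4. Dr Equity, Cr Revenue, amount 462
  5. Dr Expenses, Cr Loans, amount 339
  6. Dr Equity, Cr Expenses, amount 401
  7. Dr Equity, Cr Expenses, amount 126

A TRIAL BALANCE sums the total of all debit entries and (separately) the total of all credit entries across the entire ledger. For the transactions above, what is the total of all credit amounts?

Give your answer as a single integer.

Txn 1: credit+=369
Txn 2: credit+=86
Txn 3: credit+=48
Txn 4: credit+=462
Txn 5: credit+=339
Txn 6: credit+=401
Txn 7: credit+=126
Total credits = 1831

Answer: 1831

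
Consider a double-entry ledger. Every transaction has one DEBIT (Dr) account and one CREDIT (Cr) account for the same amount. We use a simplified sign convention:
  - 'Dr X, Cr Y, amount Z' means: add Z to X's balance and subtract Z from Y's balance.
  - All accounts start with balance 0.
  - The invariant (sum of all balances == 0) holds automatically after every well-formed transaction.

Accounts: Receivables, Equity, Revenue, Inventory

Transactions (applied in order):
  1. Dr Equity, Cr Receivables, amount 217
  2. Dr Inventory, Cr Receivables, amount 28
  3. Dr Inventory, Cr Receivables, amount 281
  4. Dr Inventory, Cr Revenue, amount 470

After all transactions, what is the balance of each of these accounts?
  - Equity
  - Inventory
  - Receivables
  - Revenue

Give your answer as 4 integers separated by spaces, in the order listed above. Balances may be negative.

Answer: 217 779 -526 -470

Derivation:
After txn 1 (Dr Equity, Cr Receivables, amount 217): Equity=217 Receivables=-217
After txn 2 (Dr Inventory, Cr Receivables, amount 28): Equity=217 Inventory=28 Receivables=-245
After txn 3 (Dr Inventory, Cr Receivables, amount 281): Equity=217 Inventory=309 Receivables=-526
After txn 4 (Dr Inventory, Cr Revenue, amount 470): Equity=217 Inventory=779 Receivables=-526 Revenue=-470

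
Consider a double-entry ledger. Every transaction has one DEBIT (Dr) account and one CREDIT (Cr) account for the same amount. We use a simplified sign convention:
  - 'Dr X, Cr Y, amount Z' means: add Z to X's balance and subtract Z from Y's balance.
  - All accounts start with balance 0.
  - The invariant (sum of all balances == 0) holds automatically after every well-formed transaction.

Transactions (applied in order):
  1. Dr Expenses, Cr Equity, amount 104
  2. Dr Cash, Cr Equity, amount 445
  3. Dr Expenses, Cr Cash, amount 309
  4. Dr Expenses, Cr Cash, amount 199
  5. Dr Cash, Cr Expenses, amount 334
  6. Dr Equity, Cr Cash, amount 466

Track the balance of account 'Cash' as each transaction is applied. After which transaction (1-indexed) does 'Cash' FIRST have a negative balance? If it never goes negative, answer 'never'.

Answer: 4

Derivation:
After txn 1: Cash=0
After txn 2: Cash=445
After txn 3: Cash=136
After txn 4: Cash=-63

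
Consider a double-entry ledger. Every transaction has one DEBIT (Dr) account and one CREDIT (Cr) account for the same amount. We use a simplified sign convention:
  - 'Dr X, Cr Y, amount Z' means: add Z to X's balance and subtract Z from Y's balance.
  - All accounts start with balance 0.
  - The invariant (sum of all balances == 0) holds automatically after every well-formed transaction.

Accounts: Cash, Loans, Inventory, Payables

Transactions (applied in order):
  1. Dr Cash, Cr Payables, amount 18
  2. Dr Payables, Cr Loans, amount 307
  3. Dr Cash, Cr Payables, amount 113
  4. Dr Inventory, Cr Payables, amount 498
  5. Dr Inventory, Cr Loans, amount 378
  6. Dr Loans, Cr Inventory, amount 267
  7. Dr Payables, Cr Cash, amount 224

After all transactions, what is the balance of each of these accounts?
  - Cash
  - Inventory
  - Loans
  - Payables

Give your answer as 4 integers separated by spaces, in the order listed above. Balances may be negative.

After txn 1 (Dr Cash, Cr Payables, amount 18): Cash=18 Payables=-18
After txn 2 (Dr Payables, Cr Loans, amount 307): Cash=18 Loans=-307 Payables=289
After txn 3 (Dr Cash, Cr Payables, amount 113): Cash=131 Loans=-307 Payables=176
After txn 4 (Dr Inventory, Cr Payables, amount 498): Cash=131 Inventory=498 Loans=-307 Payables=-322
After txn 5 (Dr Inventory, Cr Loans, amount 378): Cash=131 Inventory=876 Loans=-685 Payables=-322
After txn 6 (Dr Loans, Cr Inventory, amount 267): Cash=131 Inventory=609 Loans=-418 Payables=-322
After txn 7 (Dr Payables, Cr Cash, amount 224): Cash=-93 Inventory=609 Loans=-418 Payables=-98

Answer: -93 609 -418 -98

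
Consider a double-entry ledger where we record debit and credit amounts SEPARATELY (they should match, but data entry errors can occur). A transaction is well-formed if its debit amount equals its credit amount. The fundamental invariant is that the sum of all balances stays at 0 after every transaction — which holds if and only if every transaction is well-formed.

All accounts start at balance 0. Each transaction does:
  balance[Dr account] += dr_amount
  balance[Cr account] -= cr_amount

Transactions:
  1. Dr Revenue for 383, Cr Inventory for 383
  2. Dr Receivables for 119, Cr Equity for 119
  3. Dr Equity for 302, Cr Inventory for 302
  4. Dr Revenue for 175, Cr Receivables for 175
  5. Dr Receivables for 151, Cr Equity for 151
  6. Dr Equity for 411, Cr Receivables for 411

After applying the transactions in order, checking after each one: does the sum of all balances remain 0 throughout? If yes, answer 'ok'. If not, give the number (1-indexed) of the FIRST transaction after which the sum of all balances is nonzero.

After txn 1: dr=383 cr=383 sum_balances=0
After txn 2: dr=119 cr=119 sum_balances=0
After txn 3: dr=302 cr=302 sum_balances=0
After txn 4: dr=175 cr=175 sum_balances=0
After txn 5: dr=151 cr=151 sum_balances=0
After txn 6: dr=411 cr=411 sum_balances=0

Answer: ok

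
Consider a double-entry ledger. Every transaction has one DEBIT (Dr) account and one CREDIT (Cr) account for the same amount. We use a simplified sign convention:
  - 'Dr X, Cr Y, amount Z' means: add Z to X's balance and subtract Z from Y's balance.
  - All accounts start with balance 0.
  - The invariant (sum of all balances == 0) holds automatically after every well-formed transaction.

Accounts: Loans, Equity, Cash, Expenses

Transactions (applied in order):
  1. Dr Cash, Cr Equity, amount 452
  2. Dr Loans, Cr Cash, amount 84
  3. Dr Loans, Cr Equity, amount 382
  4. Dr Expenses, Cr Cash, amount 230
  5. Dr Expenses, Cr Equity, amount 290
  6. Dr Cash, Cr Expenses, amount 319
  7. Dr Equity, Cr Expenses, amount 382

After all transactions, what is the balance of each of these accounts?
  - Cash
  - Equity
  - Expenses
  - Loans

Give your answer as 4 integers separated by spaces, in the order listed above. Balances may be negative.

After txn 1 (Dr Cash, Cr Equity, amount 452): Cash=452 Equity=-452
After txn 2 (Dr Loans, Cr Cash, amount 84): Cash=368 Equity=-452 Loans=84
After txn 3 (Dr Loans, Cr Equity, amount 382): Cash=368 Equity=-834 Loans=466
After txn 4 (Dr Expenses, Cr Cash, amount 230): Cash=138 Equity=-834 Expenses=230 Loans=466
After txn 5 (Dr Expenses, Cr Equity, amount 290): Cash=138 Equity=-1124 Expenses=520 Loans=466
After txn 6 (Dr Cash, Cr Expenses, amount 319): Cash=457 Equity=-1124 Expenses=201 Loans=466
After txn 7 (Dr Equity, Cr Expenses, amount 382): Cash=457 Equity=-742 Expenses=-181 Loans=466

Answer: 457 -742 -181 466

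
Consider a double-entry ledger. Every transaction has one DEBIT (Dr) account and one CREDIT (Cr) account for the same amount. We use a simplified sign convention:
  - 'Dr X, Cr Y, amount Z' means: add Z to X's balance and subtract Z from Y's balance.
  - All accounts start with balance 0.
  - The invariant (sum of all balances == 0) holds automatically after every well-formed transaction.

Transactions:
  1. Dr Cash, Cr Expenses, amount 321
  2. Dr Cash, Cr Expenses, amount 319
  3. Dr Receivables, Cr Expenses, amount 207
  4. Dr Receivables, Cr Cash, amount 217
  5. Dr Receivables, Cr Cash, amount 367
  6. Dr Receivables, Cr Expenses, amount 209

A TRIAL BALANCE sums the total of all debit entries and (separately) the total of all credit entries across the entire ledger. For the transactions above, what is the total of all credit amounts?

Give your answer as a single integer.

Answer: 1640

Derivation:
Txn 1: credit+=321
Txn 2: credit+=319
Txn 3: credit+=207
Txn 4: credit+=217
Txn 5: credit+=367
Txn 6: credit+=209
Total credits = 1640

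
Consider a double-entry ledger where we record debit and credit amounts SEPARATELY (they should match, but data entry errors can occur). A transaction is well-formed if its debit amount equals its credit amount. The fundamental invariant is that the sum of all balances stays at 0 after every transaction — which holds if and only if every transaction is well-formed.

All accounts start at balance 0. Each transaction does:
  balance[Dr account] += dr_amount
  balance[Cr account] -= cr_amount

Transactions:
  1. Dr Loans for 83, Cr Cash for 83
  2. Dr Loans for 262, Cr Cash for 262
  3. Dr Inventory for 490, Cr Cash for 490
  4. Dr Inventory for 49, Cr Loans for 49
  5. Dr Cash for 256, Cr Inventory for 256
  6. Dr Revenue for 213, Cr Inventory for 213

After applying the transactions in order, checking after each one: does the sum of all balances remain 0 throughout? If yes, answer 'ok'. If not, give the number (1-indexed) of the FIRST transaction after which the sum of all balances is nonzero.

After txn 1: dr=83 cr=83 sum_balances=0
After txn 2: dr=262 cr=262 sum_balances=0
After txn 3: dr=490 cr=490 sum_balances=0
After txn 4: dr=49 cr=49 sum_balances=0
After txn 5: dr=256 cr=256 sum_balances=0
After txn 6: dr=213 cr=213 sum_balances=0

Answer: ok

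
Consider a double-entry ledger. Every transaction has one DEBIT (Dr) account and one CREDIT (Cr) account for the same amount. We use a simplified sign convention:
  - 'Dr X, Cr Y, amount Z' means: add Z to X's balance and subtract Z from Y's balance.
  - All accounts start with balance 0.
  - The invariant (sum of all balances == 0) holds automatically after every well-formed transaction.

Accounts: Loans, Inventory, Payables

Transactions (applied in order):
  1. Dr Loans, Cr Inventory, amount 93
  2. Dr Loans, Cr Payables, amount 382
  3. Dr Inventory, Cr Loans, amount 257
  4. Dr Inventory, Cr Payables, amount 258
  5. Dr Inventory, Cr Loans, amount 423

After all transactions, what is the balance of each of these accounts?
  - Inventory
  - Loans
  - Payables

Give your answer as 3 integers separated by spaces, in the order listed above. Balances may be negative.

After txn 1 (Dr Loans, Cr Inventory, amount 93): Inventory=-93 Loans=93
After txn 2 (Dr Loans, Cr Payables, amount 382): Inventory=-93 Loans=475 Payables=-382
After txn 3 (Dr Inventory, Cr Loans, amount 257): Inventory=164 Loans=218 Payables=-382
After txn 4 (Dr Inventory, Cr Payables, amount 258): Inventory=422 Loans=218 Payables=-640
After txn 5 (Dr Inventory, Cr Loans, amount 423): Inventory=845 Loans=-205 Payables=-640

Answer: 845 -205 -640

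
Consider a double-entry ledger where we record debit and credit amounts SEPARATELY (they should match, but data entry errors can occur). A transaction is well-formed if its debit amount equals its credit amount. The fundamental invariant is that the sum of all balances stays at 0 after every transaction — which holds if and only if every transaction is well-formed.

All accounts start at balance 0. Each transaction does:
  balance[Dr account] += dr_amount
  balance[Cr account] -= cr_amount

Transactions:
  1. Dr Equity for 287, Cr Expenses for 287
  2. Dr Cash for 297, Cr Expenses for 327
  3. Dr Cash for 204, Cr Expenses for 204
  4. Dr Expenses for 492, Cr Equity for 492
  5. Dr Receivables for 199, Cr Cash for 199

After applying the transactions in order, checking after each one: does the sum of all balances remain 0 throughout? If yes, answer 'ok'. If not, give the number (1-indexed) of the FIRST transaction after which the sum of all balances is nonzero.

Answer: 2

Derivation:
After txn 1: dr=287 cr=287 sum_balances=0
After txn 2: dr=297 cr=327 sum_balances=-30
After txn 3: dr=204 cr=204 sum_balances=-30
After txn 4: dr=492 cr=492 sum_balances=-30
After txn 5: dr=199 cr=199 sum_balances=-30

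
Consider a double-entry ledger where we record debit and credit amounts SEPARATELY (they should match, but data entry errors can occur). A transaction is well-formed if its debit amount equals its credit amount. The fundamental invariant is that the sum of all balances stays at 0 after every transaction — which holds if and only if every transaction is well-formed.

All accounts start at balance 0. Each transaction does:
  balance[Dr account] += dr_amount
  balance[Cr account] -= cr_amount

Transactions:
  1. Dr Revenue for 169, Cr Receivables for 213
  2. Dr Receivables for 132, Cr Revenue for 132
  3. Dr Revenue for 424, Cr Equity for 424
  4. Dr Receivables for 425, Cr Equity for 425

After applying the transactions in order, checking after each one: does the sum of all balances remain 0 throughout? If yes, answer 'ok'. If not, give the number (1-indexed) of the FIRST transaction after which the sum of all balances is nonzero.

After txn 1: dr=169 cr=213 sum_balances=-44
After txn 2: dr=132 cr=132 sum_balances=-44
After txn 3: dr=424 cr=424 sum_balances=-44
After txn 4: dr=425 cr=425 sum_balances=-44

Answer: 1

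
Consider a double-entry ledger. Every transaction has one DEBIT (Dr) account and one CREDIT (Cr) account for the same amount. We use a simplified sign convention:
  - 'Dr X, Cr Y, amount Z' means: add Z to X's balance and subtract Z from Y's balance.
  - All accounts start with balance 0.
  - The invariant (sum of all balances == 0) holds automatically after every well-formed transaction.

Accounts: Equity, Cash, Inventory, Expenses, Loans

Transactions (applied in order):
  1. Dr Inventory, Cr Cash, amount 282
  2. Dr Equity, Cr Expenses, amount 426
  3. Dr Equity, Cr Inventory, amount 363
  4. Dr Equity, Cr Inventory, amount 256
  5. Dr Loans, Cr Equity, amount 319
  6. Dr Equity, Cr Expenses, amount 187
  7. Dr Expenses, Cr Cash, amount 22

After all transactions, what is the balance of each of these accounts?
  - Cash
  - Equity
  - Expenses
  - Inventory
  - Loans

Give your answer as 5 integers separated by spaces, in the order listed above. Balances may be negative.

Answer: -304 913 -591 -337 319

Derivation:
After txn 1 (Dr Inventory, Cr Cash, amount 282): Cash=-282 Inventory=282
After txn 2 (Dr Equity, Cr Expenses, amount 426): Cash=-282 Equity=426 Expenses=-426 Inventory=282
After txn 3 (Dr Equity, Cr Inventory, amount 363): Cash=-282 Equity=789 Expenses=-426 Inventory=-81
After txn 4 (Dr Equity, Cr Inventory, amount 256): Cash=-282 Equity=1045 Expenses=-426 Inventory=-337
After txn 5 (Dr Loans, Cr Equity, amount 319): Cash=-282 Equity=726 Expenses=-426 Inventory=-337 Loans=319
After txn 6 (Dr Equity, Cr Expenses, amount 187): Cash=-282 Equity=913 Expenses=-613 Inventory=-337 Loans=319
After txn 7 (Dr Expenses, Cr Cash, amount 22): Cash=-304 Equity=913 Expenses=-591 Inventory=-337 Loans=319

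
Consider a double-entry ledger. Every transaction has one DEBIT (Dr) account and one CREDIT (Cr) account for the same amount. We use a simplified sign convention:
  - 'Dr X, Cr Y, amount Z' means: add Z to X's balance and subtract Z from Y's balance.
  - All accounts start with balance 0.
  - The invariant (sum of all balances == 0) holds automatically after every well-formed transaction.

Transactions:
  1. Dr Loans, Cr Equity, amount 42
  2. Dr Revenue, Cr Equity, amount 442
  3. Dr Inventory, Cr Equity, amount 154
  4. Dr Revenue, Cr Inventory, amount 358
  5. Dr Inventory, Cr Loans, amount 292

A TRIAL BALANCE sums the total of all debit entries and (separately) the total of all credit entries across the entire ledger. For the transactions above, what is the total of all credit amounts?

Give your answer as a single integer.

Answer: 1288

Derivation:
Txn 1: credit+=42
Txn 2: credit+=442
Txn 3: credit+=154
Txn 4: credit+=358
Txn 5: credit+=292
Total credits = 1288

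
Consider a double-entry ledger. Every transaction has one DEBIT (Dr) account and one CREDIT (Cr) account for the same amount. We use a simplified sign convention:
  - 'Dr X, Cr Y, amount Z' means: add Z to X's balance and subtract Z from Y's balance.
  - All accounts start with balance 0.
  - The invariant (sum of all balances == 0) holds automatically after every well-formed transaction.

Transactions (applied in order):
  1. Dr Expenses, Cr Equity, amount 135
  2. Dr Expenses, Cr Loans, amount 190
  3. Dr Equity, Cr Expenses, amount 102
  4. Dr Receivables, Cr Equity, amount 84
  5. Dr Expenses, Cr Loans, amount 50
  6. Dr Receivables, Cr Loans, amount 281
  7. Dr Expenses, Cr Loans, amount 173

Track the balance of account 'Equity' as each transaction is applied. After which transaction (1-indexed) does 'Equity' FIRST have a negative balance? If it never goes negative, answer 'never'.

After txn 1: Equity=-135

Answer: 1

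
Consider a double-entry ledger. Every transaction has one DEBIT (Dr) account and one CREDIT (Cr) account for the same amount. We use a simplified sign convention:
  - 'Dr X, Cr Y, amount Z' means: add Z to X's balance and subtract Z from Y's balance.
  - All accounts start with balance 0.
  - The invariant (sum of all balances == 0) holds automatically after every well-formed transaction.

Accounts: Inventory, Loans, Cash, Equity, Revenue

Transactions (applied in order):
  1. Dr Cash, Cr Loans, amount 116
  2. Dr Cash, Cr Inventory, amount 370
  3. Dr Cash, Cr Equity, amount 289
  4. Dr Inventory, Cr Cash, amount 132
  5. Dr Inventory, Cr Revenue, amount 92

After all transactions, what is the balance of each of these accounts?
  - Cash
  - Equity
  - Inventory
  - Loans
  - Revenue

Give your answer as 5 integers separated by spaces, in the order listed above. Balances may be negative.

Answer: 643 -289 -146 -116 -92

Derivation:
After txn 1 (Dr Cash, Cr Loans, amount 116): Cash=116 Loans=-116
After txn 2 (Dr Cash, Cr Inventory, amount 370): Cash=486 Inventory=-370 Loans=-116
After txn 3 (Dr Cash, Cr Equity, amount 289): Cash=775 Equity=-289 Inventory=-370 Loans=-116
After txn 4 (Dr Inventory, Cr Cash, amount 132): Cash=643 Equity=-289 Inventory=-238 Loans=-116
After txn 5 (Dr Inventory, Cr Revenue, amount 92): Cash=643 Equity=-289 Inventory=-146 Loans=-116 Revenue=-92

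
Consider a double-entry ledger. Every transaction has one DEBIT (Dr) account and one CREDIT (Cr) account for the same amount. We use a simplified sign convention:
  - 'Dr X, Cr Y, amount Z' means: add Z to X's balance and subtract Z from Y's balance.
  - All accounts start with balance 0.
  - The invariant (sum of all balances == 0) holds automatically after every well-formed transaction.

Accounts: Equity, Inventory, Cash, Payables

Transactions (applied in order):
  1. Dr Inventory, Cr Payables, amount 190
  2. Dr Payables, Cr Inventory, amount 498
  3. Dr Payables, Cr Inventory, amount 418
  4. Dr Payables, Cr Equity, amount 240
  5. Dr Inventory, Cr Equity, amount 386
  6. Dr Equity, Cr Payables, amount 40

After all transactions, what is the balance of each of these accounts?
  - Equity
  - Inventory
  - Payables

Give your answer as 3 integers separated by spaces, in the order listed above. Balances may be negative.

Answer: -586 -340 926

Derivation:
After txn 1 (Dr Inventory, Cr Payables, amount 190): Inventory=190 Payables=-190
After txn 2 (Dr Payables, Cr Inventory, amount 498): Inventory=-308 Payables=308
After txn 3 (Dr Payables, Cr Inventory, amount 418): Inventory=-726 Payables=726
After txn 4 (Dr Payables, Cr Equity, amount 240): Equity=-240 Inventory=-726 Payables=966
After txn 5 (Dr Inventory, Cr Equity, amount 386): Equity=-626 Inventory=-340 Payables=966
After txn 6 (Dr Equity, Cr Payables, amount 40): Equity=-586 Inventory=-340 Payables=926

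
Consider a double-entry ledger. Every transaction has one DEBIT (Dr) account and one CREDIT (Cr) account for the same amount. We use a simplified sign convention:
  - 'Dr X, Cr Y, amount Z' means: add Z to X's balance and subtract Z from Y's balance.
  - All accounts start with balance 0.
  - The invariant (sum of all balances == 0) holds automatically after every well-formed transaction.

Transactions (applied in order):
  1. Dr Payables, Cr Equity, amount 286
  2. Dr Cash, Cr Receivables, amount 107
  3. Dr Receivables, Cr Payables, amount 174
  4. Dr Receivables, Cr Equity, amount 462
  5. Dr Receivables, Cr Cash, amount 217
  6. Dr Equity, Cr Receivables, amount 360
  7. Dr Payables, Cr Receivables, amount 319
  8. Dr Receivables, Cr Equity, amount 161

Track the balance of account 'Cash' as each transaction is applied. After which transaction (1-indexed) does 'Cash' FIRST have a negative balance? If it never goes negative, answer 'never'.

After txn 1: Cash=0
After txn 2: Cash=107
After txn 3: Cash=107
After txn 4: Cash=107
After txn 5: Cash=-110

Answer: 5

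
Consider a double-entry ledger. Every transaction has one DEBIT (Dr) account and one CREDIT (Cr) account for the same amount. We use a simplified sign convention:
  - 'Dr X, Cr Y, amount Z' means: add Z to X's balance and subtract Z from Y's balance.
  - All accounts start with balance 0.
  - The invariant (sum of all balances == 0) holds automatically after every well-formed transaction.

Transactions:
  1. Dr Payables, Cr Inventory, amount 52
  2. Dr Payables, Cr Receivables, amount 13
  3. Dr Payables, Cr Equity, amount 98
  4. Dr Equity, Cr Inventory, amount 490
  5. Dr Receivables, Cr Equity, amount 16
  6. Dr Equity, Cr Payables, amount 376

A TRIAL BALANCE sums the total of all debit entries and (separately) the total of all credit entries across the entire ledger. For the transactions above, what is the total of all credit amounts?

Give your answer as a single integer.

Answer: 1045

Derivation:
Txn 1: credit+=52
Txn 2: credit+=13
Txn 3: credit+=98
Txn 4: credit+=490
Txn 5: credit+=16
Txn 6: credit+=376
Total credits = 1045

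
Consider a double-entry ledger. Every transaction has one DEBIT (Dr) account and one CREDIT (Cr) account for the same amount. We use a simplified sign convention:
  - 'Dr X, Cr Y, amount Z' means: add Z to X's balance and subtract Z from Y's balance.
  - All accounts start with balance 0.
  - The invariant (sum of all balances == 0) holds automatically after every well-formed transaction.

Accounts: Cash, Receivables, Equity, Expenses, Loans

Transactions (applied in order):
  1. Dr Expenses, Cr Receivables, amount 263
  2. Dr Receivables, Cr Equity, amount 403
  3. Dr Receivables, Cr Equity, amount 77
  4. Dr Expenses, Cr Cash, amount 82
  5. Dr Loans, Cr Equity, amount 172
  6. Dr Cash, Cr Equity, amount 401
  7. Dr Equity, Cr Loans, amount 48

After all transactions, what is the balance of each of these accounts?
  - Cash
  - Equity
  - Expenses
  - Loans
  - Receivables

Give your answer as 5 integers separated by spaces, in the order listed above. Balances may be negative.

Answer: 319 -1005 345 124 217

Derivation:
After txn 1 (Dr Expenses, Cr Receivables, amount 263): Expenses=263 Receivables=-263
After txn 2 (Dr Receivables, Cr Equity, amount 403): Equity=-403 Expenses=263 Receivables=140
After txn 3 (Dr Receivables, Cr Equity, amount 77): Equity=-480 Expenses=263 Receivables=217
After txn 4 (Dr Expenses, Cr Cash, amount 82): Cash=-82 Equity=-480 Expenses=345 Receivables=217
After txn 5 (Dr Loans, Cr Equity, amount 172): Cash=-82 Equity=-652 Expenses=345 Loans=172 Receivables=217
After txn 6 (Dr Cash, Cr Equity, amount 401): Cash=319 Equity=-1053 Expenses=345 Loans=172 Receivables=217
After txn 7 (Dr Equity, Cr Loans, amount 48): Cash=319 Equity=-1005 Expenses=345 Loans=124 Receivables=217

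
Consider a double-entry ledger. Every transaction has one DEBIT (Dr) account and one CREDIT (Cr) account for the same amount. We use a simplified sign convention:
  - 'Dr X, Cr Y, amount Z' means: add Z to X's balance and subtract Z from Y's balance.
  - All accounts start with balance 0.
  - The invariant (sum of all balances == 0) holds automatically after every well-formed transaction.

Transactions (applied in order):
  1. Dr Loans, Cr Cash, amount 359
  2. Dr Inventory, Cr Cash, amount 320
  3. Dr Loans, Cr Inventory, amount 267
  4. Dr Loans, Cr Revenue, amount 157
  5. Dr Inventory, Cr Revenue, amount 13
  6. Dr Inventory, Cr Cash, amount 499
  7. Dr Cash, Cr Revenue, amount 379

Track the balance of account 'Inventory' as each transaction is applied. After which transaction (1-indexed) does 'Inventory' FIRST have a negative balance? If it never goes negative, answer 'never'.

After txn 1: Inventory=0
After txn 2: Inventory=320
After txn 3: Inventory=53
After txn 4: Inventory=53
After txn 5: Inventory=66
After txn 6: Inventory=565
After txn 7: Inventory=565

Answer: never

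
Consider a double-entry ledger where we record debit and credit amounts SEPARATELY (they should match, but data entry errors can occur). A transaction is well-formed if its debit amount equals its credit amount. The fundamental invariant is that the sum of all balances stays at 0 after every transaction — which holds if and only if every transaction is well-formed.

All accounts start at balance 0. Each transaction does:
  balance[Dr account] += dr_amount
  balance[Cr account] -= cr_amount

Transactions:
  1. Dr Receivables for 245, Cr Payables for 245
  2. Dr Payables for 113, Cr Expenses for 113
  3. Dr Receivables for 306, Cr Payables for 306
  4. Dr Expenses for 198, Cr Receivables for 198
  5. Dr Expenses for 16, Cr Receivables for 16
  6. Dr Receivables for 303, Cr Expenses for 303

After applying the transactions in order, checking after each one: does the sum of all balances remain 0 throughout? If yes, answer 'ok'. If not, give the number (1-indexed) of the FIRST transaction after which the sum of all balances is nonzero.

After txn 1: dr=245 cr=245 sum_balances=0
After txn 2: dr=113 cr=113 sum_balances=0
After txn 3: dr=306 cr=306 sum_balances=0
After txn 4: dr=198 cr=198 sum_balances=0
After txn 5: dr=16 cr=16 sum_balances=0
After txn 6: dr=303 cr=303 sum_balances=0

Answer: ok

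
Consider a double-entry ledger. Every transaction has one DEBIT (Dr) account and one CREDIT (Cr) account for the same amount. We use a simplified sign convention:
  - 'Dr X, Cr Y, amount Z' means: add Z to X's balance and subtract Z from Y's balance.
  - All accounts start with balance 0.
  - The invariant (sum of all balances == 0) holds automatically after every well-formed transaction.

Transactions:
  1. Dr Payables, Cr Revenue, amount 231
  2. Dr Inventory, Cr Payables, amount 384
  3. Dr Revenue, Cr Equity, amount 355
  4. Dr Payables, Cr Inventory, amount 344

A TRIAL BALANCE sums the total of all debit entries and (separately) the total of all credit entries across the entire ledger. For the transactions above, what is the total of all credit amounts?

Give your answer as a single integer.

Txn 1: credit+=231
Txn 2: credit+=384
Txn 3: credit+=355
Txn 4: credit+=344
Total credits = 1314

Answer: 1314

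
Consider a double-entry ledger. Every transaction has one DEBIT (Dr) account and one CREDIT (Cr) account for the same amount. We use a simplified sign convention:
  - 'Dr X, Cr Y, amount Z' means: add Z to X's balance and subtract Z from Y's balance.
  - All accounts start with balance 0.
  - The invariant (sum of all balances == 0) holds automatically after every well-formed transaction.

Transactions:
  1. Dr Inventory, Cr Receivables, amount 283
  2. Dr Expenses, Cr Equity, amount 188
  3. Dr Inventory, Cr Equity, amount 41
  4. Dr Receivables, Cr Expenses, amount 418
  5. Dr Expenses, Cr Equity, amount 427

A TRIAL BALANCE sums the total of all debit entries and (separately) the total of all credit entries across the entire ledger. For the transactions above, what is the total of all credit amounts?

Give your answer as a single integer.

Txn 1: credit+=283
Txn 2: credit+=188
Txn 3: credit+=41
Txn 4: credit+=418
Txn 5: credit+=427
Total credits = 1357

Answer: 1357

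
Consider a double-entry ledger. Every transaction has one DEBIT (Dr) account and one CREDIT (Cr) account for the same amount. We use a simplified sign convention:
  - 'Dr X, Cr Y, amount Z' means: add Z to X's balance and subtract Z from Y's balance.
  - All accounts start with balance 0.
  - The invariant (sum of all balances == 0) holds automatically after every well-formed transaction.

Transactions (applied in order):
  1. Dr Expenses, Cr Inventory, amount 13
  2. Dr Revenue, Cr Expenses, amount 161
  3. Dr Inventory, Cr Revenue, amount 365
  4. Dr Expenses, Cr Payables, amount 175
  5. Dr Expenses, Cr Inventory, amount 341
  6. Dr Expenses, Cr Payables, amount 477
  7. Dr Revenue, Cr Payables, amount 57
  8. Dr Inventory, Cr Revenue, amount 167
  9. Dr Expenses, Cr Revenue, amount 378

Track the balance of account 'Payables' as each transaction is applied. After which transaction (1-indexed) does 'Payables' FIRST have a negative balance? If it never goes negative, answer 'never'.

Answer: 4

Derivation:
After txn 1: Payables=0
After txn 2: Payables=0
After txn 3: Payables=0
After txn 4: Payables=-175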